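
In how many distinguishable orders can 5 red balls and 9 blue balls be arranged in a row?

Choose positions for the red balls: C(14,5) = 2002.

2002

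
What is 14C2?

91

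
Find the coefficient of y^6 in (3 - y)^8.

The general term is C(8,j)·(3)^j·(-y)^(8-j); the y^6 term has j = 2.
C(8,2) = 28.
Coefficient = C(8,2) · 3^2 = 28 · 9 = 252.

252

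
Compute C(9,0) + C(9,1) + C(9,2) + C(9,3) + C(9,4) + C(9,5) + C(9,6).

466

1 + 9 + 36 + 84 + 126 + 126 + 84 = 466.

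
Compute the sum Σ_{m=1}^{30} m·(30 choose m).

16106127360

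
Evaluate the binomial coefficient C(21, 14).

116280

C(21,14) = C(21,7) by symmetry.
C(21,7) = (21·20·19·18·17·16·15) / 7! = 586051200 / 5040 = 116280.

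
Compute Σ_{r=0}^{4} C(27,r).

1 + 27 + 351 + 2925 + 17550 = 20854.

20854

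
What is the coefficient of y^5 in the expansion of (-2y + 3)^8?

The general term is C(8,j)·(-2y)^j·(3)^(8-j); the y^5 term has j = 5.
C(8,5) = 56.
Coefficient = C(8,5) · (-2)^5 · 3^3 = 56 · (-32) · 27 = -48384.

-48384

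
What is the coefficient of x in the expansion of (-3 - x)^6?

The general term is C(6,j)·(-3)^j·(-x)^(6-j); the x^1 term has j = 5.
C(6,5) = 6.
Coefficient = C(6,5) · (-3)^5 · (-1)^1 = 6 · (-243) · (-1) = 1458.

1458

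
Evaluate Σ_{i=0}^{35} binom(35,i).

34359738368

Setting x = 1 in (1+x)^35 gives Σ C(35,i) = 2^35 = 34359738368.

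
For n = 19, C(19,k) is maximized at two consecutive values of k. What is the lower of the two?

For odd n = 19, C(19,k) peaks at k = (n−1)/2 and (n+1)/2; the lower is 9.

9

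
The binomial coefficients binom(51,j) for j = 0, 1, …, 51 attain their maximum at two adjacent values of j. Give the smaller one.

For odd n = 51, C(51,j) peaks at j = (n−1)/2 and (n+1)/2; the smaller is 25.

25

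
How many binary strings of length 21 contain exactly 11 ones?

352716

Choose the 11 positions: C(21,11) = 352716.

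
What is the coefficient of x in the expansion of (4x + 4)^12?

201326592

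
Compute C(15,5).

3003

C(15,5) = (15·14·13·12·11) / 5! = 360360 / 120 = 3003.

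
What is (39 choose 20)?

C(39,20) = C(39,19) by symmetry.
C(39,19) = (39·38·37·36·35·34·33·32·31·30·29·28·27·26·25·24·23·22·21) / 19! = 8384177419658927035269120000 / 121645100408832000 = 68923264410.

68923264410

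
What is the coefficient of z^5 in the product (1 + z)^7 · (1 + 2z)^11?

Coefficient of z^5 = Σ_{j} C(7,j)·1^j·C(11,5-j)·2^(5-j) for j from 0 to 5.
= 14784 + 36960 + 27720 + 7700 + 770 + 21 = 87955.

87955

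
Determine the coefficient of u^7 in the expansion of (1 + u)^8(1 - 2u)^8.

Coefficient of u^7 = Σ_{j} C(8,j)·1^j·C(8,7-j)·(-2)^(7-j) for j from 0 to 7.
= (-1024) + 14336 + (-50176) + 62720 + (-31360) + 6272 + (-448) + 8 = 328.

328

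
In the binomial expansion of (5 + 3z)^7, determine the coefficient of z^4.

354375

The general term is C(7,j)·(5)^j·(3z)^(7-j); the z^4 term has j = 3.
C(7,3) = 35.
Coefficient = C(7,3) · 5^3 · 3^4 = 35 · 125 · 81 = 354375.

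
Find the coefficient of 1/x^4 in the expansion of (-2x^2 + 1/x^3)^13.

-219648

General term: C(13,j)·(-2x^2)^j·(1/x^3)^(13-j), with x-exponent 2j − 3(13−j) = 5j − 39.
Set 5j − 39 = -4: j = 7.
C(13,7) = 1716; (-2)^7 = -128; 1^6 = 1.
Coefficient = 1716 · (-128) · 1 = -219648.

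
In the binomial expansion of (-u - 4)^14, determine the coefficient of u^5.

524812288

The general term is C(14,j)·(-u)^j·(-4)^(14-j); the u^5 term has j = 5.
C(14,5) = 2002.
Coefficient = C(14,5) · (-1)^5 · (-4)^9 = 2002 · (-1) · (-262144) = 524812288.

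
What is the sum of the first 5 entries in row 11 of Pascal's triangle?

1 + 11 + 55 + 165 + 330 = 562.

562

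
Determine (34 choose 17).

C(34,17) = (34·33·32·31·30·29·28·27·26·25·24·23·22·21·20·19·18) / 17! = 830034394580628357120000 / 355687428096000 = 2333606220.

2333606220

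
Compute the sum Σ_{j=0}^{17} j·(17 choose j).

1114112

Differentiating (1+x)^17 and setting x=1: Σ j·C(17,j) = 17·2^16 = 1114112.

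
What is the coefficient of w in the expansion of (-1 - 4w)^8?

The general term is C(8,j)·(-1)^j·(-4w)^(8-j); the w^1 term has j = 7.
C(8,7) = 8.
Coefficient = C(8,7) · (-1)^7 · (-4)^1 = 8 · (-1) · (-4) = 32.

32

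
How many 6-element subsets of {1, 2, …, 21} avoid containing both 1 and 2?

All 6-subsets: C(21,6) = 54264. Those containing both fixed elements: C(19,4) = 3876.
54264 − 3876 = 50388.

50388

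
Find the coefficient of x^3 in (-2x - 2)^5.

The general term is C(5,j)·(-2x)^j·(-2)^(5-j); the x^3 term has j = 3.
C(5,3) = 10.
Coefficient = C(5,3) · (-2)^3 · (-2)^2 = 10 · (-8) · 4 = -320.

-320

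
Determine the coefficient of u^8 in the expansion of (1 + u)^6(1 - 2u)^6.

Coefficient of u^8 = Σ_{j} C(6,j)·1^j·C(6,8-j)·(-2)^(8-j) for j from 2 to 6.
= 960 + (-3840) + 3600 + (-960) + 60 = -180.

-180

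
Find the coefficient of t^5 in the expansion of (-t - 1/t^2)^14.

364

General term: C(14,j)·(-t)^j·(-1/t^2)^(14-j), with t-exponent 1j − 2(14−j) = 3j − 28.
Set 3j − 28 = 5: j = 11.
C(14,11) = 364; (-1)^11 = -1; (-1)^3 = -1.
Coefficient = 364 · (-1) · (-1) = 364.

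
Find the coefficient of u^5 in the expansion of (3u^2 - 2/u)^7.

-22680

General term: C(7,j)·(3u^2)^j·(-2/u)^(7-j), with u-exponent 2j − 1(7−j) = 3j − 7.
Set 3j − 7 = 5: j = 4.
C(7,4) = 35; 3^4 = 81; (-2)^3 = -8.
Coefficient = 35 · 81 · (-8) = -22680.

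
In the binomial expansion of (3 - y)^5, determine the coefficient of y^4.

15

The general term is C(5,j)·(3)^j·(-y)^(5-j); the y^4 term has j = 1.
C(5,1) = 5.
Coefficient = C(5,1) · 3^1 = 5 · 3 = 15.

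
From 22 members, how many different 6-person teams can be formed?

74613

This is C(22,6) = 74613.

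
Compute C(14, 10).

C(14,10) = C(14,4) by symmetry.
C(14,4) = (14·13·12·11) / 4! = 24024 / 24 = 1001.

1001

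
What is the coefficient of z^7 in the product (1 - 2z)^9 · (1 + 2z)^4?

-4608

Coefficient of z^7 = Σ_{j} C(9,j)·(-2)^j·C(4,7-j)·2^(7-j) for j from 3 to 7.
= (-10752) + 64512 + (-96768) + 43008 + (-4608) = -4608.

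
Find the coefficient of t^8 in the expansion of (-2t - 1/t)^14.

General term: C(14,j)·(-2t)^j·(-1/t)^(14-j), with t-exponent 1j − 1(14−j) = 2j − 14.
Set 2j − 14 = 8: j = 11.
C(14,11) = 364; (-2)^11 = -2048; (-1)^3 = -1.
Coefficient = 364 · (-2048) · (-1) = 745472.

745472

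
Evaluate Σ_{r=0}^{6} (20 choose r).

60460

1 + 20 + 190 + 1140 + 4845 + 15504 + 38760 = 60460.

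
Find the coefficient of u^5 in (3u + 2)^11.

7185024

The general term is C(11,j)·(3u)^j·(2)^(11-j); the u^5 term has j = 5.
C(11,5) = 462.
Coefficient = C(11,5) · 3^5 · 2^6 = 462 · 243 · 64 = 7185024.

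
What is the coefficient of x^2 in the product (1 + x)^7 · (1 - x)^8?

-7

Coefficient of x^2 = Σ_{j} C(7,j)·1^j·C(8,2-j)·(-1)^(2-j) for j from 0 to 2.
= 28 + (-56) + 21 = -7.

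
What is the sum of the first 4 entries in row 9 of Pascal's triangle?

130

1 + 9 + 36 + 84 = 130.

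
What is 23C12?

1352078

C(23,12) = C(23,11) by symmetry.
C(23,11) = (23·22·21·20·19·18·17·16·15·14·13) / 11! = 53970627110400 / 39916800 = 1352078.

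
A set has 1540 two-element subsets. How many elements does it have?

56

n(n−1)/2 = 1540 ⇒ n(n−1) = 3080. Since 56·55 = 3080, n = 56.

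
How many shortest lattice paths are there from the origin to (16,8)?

735471

Each path is a sequence of 24 steps with 16 rights: C(24,16) = 735471.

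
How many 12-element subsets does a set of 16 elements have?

C(16,12) = C(16,4) by symmetry.
C(16,4) = (16·15·14·13) / 4! = 43680 / 24 = 1820.

1820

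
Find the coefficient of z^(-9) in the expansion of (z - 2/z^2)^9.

5376

General term: C(9,j)·(z)^j·(-2/z^2)^(9-j), with z-exponent 1j − 2(9−j) = 3j − 18.
Set 3j − 18 = -9: j = 3.
C(9,3) = 84; 1^3 = 1; (-2)^6 = 64.
Coefficient = 84 · 1 · 64 = 5376.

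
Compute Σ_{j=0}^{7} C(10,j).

1 + 10 + 45 + 120 + 210 + 252 + 210 + 120 = 968.

968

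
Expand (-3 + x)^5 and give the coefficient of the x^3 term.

90

The general term is C(5,j)·(-3)^j·(x)^(5-j); the x^3 term has j = 2.
C(5,2) = 10.
Coefficient = C(5,2) · (-3)^2 = 10 · 9 = 90.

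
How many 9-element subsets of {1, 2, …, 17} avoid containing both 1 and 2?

17875

All 9-subsets: C(17,9) = 24310. Those containing both fixed elements: C(15,7) = 6435.
24310 − 6435 = 17875.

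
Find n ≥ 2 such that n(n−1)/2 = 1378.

n(n−1)/2 = 1378 ⇒ n(n−1) = 2756. Since 53·52 = 2756, n = 53.

53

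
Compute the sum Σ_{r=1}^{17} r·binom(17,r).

1114112

Since r·C(17,r) = 17·C(16,r−1), the sum is 17·2^16 = 17·65536 = 1114112.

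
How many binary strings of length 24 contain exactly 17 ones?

346104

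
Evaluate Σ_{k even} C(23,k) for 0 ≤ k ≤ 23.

Half of (1+1)^23 + (1−1)^23 gives the even-index sum: 2^22 = 4194304.

4194304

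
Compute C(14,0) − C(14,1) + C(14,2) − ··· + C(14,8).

The partial alternating sum Σ_{k=0}^{8} (−1)^k C(14,k) = (−1)^8 C(13,8) = 1287.

1287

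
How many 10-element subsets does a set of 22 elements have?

C(22,10) = (22·21·20·19·18·17·16·15·14·13) / 10! = 2346549004800 / 3628800 = 646646.

646646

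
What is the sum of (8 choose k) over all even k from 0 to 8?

128

Even-k terms of row 8 sum to 2^7 = 128.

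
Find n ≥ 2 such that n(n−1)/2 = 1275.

n(n−1)/2 = 1275 ⇒ n(n−1) = 2550. Since 51·50 = 2550, n = 51.

51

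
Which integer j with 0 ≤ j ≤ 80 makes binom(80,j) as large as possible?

C(80,j) is maximized at j = 80/2 = 40.

40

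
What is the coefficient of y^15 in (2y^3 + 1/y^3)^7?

448

General term: C(7,j)·(2y^3)^j·(1/y^3)^(7-j), with y-exponent 3j − 3(7−j) = 6j − 21.
Set 6j − 21 = 15: j = 6.
C(7,6) = 7; 2^6 = 64; 1^1 = 1.
Coefficient = 7 · 64 · 1 = 448.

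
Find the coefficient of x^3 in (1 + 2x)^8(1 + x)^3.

833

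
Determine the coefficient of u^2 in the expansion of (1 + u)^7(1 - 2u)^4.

-11

Coefficient of u^2 = Σ_{j} C(7,j)·1^j·C(4,2-j)·(-2)^(2-j) for j from 0 to 2.
= 24 + (-56) + 21 = -11.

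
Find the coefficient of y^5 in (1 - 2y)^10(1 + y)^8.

672

Coefficient of y^5 = Σ_{j} C(10,j)·(-2)^j·C(8,5-j)·1^(5-j) for j from 0 to 5.
= 56 + (-1400) + 10080 + (-26880) + 26880 + (-8064) = 672.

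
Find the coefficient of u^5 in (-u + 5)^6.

-30

The general term is C(6,j)·(-u)^j·(5)^(6-j); the u^5 term has j = 5.
C(6,5) = 6.
Coefficient = C(6,5) · (-1)^5 · 5^1 = 6 · (-1) · 5 = -30.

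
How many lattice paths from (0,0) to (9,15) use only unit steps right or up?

Each path is a sequence of 24 steps with 9 rights: C(24,9) = 1307504.

1307504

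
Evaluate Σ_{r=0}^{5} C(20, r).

21700

1 + 20 + 190 + 1140 + 4845 + 15504 = 21700.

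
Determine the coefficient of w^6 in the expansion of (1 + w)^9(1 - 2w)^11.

744

Coefficient of w^6 = Σ_{j} C(9,j)·1^j·C(11,6-j)·(-2)^(6-j) for j from 0 to 6.
= 29568 + (-133056) + 190080 + (-110880) + 27720 + (-2772) + 84 = 744.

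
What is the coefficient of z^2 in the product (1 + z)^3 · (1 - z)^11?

Coefficient of z^2 = Σ_{j} C(3,j)·1^j·C(11,2-j)·(-1)^(2-j) for j from 0 to 2.
= 55 + (-33) + 3 = 25.

25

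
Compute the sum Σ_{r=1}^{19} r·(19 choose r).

Since r·C(19,r) = 19·C(18,r−1), the sum is 19·2^18 = 19·262144 = 4980736.

4980736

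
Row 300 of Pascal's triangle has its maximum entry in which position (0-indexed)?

C(300,i) is maximized at i = 300/2 = 150.

150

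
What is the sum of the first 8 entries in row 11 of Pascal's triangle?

1 + 11 + 55 + 165 + 330 + 462 + 462 + 330 = 1816.

1816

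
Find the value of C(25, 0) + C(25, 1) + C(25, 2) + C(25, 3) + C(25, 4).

1 + 25 + 300 + 2300 + 12650 = 15276.

15276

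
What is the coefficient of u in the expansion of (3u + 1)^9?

27

The general term is C(9,j)·(3u)^j·(1)^(9-j); the u^1 term has j = 1.
C(9,1) = 9.
Coefficient = C(9,1) · 3^1 = 9 · 3 = 27.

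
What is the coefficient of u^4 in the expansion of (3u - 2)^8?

The general term is C(8,j)·(3u)^j·(-2)^(8-j); the u^4 term has j = 4.
C(8,4) = 70.
Coefficient = C(8,4) · 3^4 · (-2)^4 = 70 · 81 · 16 = 90720.

90720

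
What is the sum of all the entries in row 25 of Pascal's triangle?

Setting x = 1 in (1+x)^25 gives Σ C(25,i) = 2^25 = 33554432.

33554432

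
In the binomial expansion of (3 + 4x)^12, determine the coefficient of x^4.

The general term is C(12,j)·(3)^j·(4x)^(12-j); the x^4 term has j = 8.
C(12,8) = 495.
Coefficient = C(12,8) · 3^8 · 4^4 = 495 · 6561 · 256 = 831409920.

831409920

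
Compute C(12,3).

220

C(12,3) = (12·11·10) / 3! = 1320 / 6 = 220.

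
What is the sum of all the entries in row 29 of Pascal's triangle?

536870912

Setting x = 1 in (1+x)^29 gives Σ C(29,r) = 2^29 = 536870912.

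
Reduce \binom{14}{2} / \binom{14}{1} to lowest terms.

13/2

C(n,k+1)/C(n,k) = (n−k)/(k+1) = (14−1)/(1+1) = 13/2.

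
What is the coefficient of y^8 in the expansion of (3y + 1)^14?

The general term is C(14,j)·(3y)^j·(1)^(14-j); the y^8 term has j = 8.
C(14,8) = 3003.
Coefficient = C(14,8) · 3^8 = 3003 · 6561 = 19702683.

19702683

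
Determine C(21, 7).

C(21,7) = (21·20·19·18·17·16·15) / 7! = 586051200 / 5040 = 116280.

116280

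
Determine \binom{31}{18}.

C(31,18) = C(31,13) by symmetry.
C(31,13) = (31·30·29·28·27·26·25·24·23·22·21·20·19) / 13! = 1284342188088960000 / 6227020800 = 206253075.

206253075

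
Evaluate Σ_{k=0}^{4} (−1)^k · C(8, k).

35

The partial alternating sum Σ_{k=0}^{4} (−1)^k C(8,k) = (−1)^4 C(7,4) = 35.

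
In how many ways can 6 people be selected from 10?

This is C(10,6) = 210.

210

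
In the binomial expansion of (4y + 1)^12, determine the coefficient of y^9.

The general term is C(12,j)·(4y)^j·(1)^(12-j); the y^9 term has j = 9.
C(12,9) = 220.
Coefficient = C(12,9) · 4^9 = 220 · 262144 = 57671680.

57671680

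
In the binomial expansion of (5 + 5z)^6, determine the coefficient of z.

93750

The general term is C(6,j)·(5)^j·(5z)^(6-j); the z^1 term has j = 5.
C(6,5) = 6.
Coefficient = C(6,5) · 5^5 · 5^1 = 6 · 3125 · 5 = 93750.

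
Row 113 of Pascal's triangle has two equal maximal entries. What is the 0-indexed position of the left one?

For odd n = 113, C(113,m) peaks at m = (n−1)/2 and (n+1)/2; the smaller is 56.

56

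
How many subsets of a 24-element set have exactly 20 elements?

Choose the 20 positions: C(24,20) = 10626.

10626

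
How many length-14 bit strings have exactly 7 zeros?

3432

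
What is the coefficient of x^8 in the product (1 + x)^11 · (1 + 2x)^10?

3892485

Coefficient of x^8 = Σ_{j} C(11,j)·1^j·C(10,8-j)·2^(8-j) for j from 0 to 8.
= 11520 + 168960 + 739200 + 1330560 + 1108800 + 443520 + 83160 + 6600 + 165 = 3892485.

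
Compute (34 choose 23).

286097760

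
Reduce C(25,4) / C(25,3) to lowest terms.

C(n,k+1)/C(n,k) = (n−k)/(k+1) = (25−3)/(3+1) = 22/4 = 11/2.

11/2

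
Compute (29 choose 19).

20030010

C(29,19) = C(29,10) by symmetry.
C(29,10) = (29·28·27·26·25·24·23·22·21·20) / 10! = 72684900288000 / 3628800 = 20030010.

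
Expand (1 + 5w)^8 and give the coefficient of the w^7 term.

The general term is C(8,j)·(1)^j·(5w)^(8-j); the w^7 term has j = 1.
C(8,1) = 8.
Coefficient = C(8,1) · 5^7 = 8 · 78125 = 625000.

625000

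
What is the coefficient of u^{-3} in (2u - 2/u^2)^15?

164003840

General term: C(15,j)·(2u)^j·(-2/u^2)^(15-j), with u-exponent 1j − 2(15−j) = 3j − 30.
Set 3j − 30 = -3: j = 9.
C(15,9) = 5005; 2^9 = 512; (-2)^6 = 64.
Coefficient = 5005 · 512 · 64 = 164003840.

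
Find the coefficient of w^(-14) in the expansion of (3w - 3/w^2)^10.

General term: C(10,j)·(3w)^j·(-3/w^2)^(10-j), with w-exponent 1j − 2(10−j) = 3j − 20.
Set 3j − 20 = -14: j = 2.
C(10,2) = 45; 3^2 = 9; (-3)^8 = 6561.
Coefficient = 45 · 9 · 6561 = 2657205.

2657205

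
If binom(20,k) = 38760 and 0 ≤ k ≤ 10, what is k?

6

C(20,k) increases on 0 ≤ k ≤ 10. C(20,5) = 15504 and C(20,6) = 38760, so k = 6.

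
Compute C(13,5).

1287

C(13,5) = (13·12·11·10·9) / 5! = 154440 / 120 = 1287.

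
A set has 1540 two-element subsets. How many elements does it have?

n(n−1)/2 = 1540 ⇒ n(n−1) = 3080. Since 56·55 = 3080, n = 56.

56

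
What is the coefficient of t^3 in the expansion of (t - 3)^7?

2835

The general term is C(7,j)·(t)^j·(-3)^(7-j); the t^3 term has j = 3.
C(7,3) = 35.
Coefficient = C(7,3) · (-3)^4 = 35 · 81 = 2835.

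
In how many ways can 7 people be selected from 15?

6435

This is C(15,7) = 6435.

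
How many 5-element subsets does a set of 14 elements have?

C(14,5) = (14·13·12·11·10) / 5! = 240240 / 120 = 2002.

2002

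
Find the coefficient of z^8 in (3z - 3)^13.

-2051893701

The general term is C(13,j)·(3z)^j·(-3)^(13-j); the z^8 term has j = 8.
C(13,8) = 1287.
Coefficient = C(13,8) · 3^8 · (-3)^5 = 1287 · 6561 · (-243) = -2051893701.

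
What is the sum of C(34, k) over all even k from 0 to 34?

8589934592

Half of (1+1)^34 + (1−1)^34 gives the even-index sum: 2^33 = 8589934592.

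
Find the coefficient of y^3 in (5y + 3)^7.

The general term is C(7,j)·(5y)^j·(3)^(7-j); the y^3 term has j = 3.
C(7,3) = 35.
Coefficient = C(7,3) · 5^3 · 3^4 = 35 · 125 · 81 = 354375.

354375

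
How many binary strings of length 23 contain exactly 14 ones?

Choose the 14 positions: C(23,14) = 817190.

817190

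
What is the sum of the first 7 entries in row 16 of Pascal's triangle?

14893

1 + 16 + 120 + 560 + 1820 + 4368 + 8008 = 14893.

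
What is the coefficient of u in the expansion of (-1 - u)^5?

The general term is C(5,j)·(-1)^j·(-u)^(5-j); the u^1 term has j = 4.
C(5,4) = 5.
Coefficient = C(5,4) · (-1)^1 = 5 · (-1) = -5.

-5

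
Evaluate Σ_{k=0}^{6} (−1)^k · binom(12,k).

462

The partial alternating sum Σ_{k=0}^{6} (−1)^k C(12,k) = (−1)^6 C(11,6) = 462.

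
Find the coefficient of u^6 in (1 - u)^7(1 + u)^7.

Coefficient of u^6 = Σ_{j} C(7,j)·(-1)^j·C(7,6-j)·1^(6-j) for j from 0 to 6.
= 7 + (-147) + 735 + (-1225) + 735 + (-147) + 7 = -35.

-35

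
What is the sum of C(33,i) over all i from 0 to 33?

The entries of row 33 sum to 2^33 = 8589934592.

8589934592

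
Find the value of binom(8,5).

C(8,5) = C(8,3) by symmetry.
C(8,3) = (8·7·6) / 3! = 336 / 6 = 56.

56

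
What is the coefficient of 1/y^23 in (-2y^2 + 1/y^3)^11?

220

General term: C(11,j)·(-2y^2)^j·(1/y^3)^(11-j), with y-exponent 2j − 3(11−j) = 5j − 33.
Set 5j − 33 = -23: j = 2.
C(11,2) = 55; (-2)^2 = 4; 1^9 = 1.
Coefficient = 55 · 4 · 1 = 220.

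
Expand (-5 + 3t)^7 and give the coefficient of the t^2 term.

-590625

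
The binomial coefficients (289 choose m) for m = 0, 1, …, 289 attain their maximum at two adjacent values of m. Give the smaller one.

144

For odd n = 289, C(289,m) peaks at m = (n−1)/2 and (n+1)/2; the smaller is 144.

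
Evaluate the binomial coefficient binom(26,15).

C(26,15) = C(26,11) by symmetry.
C(26,11) = (26·25·24·23·22·21·20·19·18·17·16) / 11! = 308403583488000 / 39916800 = 7726160.

7726160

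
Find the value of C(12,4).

495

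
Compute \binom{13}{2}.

78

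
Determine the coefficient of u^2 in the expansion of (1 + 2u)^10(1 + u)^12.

486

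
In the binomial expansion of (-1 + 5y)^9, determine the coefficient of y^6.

The general term is C(9,j)·(-1)^j·(5y)^(9-j); the y^6 term has j = 3.
C(9,3) = 84.
Coefficient = C(9,3) · (-1)^3 · 5^6 = 84 · (-1) · 15625 = -1312500.

-1312500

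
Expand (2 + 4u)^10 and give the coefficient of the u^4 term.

3440640

The general term is C(10,j)·(2)^j·(4u)^(10-j); the u^4 term has j = 6.
C(10,6) = 210.
Coefficient = C(10,6) · 2^6 · 4^4 = 210 · 64 · 256 = 3440640.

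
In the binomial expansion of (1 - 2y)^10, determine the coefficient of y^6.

13440

The general term is C(10,j)·(1)^j·(-2y)^(10-j); the y^6 term has j = 4.
C(10,4) = 210.
Coefficient = C(10,4) · (-2)^6 = 210 · 64 = 13440.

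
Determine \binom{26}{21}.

65780

C(26,21) = C(26,5) by symmetry.
C(26,5) = (26·25·24·23·22) / 5! = 7893600 / 120 = 65780.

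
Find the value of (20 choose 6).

38760

C(20,6) = (20·19·18·17·16·15) / 6! = 27907200 / 720 = 38760.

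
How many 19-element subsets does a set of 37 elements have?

17672631900

C(37,19) = C(37,18) by symmetry.
C(37,18) = (37·36·35·34·33·32·31·30·29·28·27·26·25·24·23·22·21·20) / 18! = 113146793787569865523200000 / 6402373705728000 = 17672631900.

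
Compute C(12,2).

66

C(12,2) = (12·11) / 2! = 132 / 2 = 66.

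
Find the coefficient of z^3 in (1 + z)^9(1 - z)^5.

-16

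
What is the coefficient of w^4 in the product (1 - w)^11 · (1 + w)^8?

4

Coefficient of w^4 = Σ_{j} C(11,j)·(-1)^j·C(8,4-j)·1^(4-j) for j from 0 to 4.
= 70 + (-616) + 1540 + (-1320) + 330 = 4.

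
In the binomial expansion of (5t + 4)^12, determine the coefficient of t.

251658240

The general term is C(12,j)·(5t)^j·(4)^(12-j); the t^1 term has j = 1.
C(12,1) = 12.
Coefficient = C(12,1) · 5^1 · 4^11 = 12 · 5 · 4194304 = 251658240.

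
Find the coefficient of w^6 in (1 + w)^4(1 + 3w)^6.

Coefficient of w^6 = Σ_{j} C(4,j)·1^j·C(6,6-j)·3^(6-j) for j from 0 to 4.
= 729 + 5832 + 7290 + 2160 + 135 = 16146.

16146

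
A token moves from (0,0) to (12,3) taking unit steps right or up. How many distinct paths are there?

Each path is a sequence of 15 steps with 12 rights: C(15,12) = 455.

455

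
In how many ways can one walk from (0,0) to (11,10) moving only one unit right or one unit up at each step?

352716

Each path is a sequence of 21 steps with 11 rights: C(21,11) = 352716.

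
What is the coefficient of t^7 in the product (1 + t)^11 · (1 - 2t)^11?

-2706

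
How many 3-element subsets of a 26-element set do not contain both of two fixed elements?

All 3-subsets: C(26,3) = 2600. Those containing both fixed elements: C(24,1) = 24.
2600 − 24 = 2576.

2576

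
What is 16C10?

C(16,10) = C(16,6) by symmetry.
C(16,6) = (16·15·14·13·12·11) / 6! = 5765760 / 720 = 8008.

8008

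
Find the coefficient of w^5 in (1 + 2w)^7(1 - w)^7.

Coefficient of w^5 = Σ_{j} C(7,j)·2^j·C(7,5-j)·(-1)^(5-j) for j from 0 to 5.
= (-21) + 490 + (-2940) + 5880 + (-3920) + 672 = 161.

161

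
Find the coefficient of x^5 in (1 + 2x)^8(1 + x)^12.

Coefficient of x^5 = Σ_{j} C(8,j)·2^j·C(12,5-j)·1^(5-j) for j from 0 to 5.
= 792 + 7920 + 24640 + 29568 + 13440 + 1792 = 78152.

78152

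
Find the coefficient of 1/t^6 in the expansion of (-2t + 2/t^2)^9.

General term: C(9,j)·(-2t)^j·(2/t^2)^(9-j), with t-exponent 1j − 2(9−j) = 3j − 18.
Set 3j − 18 = -6: j = 4.
C(9,4) = 126; (-2)^4 = 16; 2^5 = 32.
Coefficient = 126 · 16 · 32 = 64512.

64512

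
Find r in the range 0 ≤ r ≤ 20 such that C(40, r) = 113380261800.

18

C(40,r) increases on 0 ≤ r ≤ 20. C(40,17) = 88732378800 and C(40,18) = 113380261800, so r = 18.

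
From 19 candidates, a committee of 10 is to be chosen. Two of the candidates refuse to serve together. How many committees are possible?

68068

All 10-subsets: C(19,10) = 92378. Those containing both fixed elements: C(17,8) = 24310.
92378 − 24310 = 68068.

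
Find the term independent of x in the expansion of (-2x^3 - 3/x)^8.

General term: C(8,j)·(-2x^3)^j·(-3/x)^(8-j), with x-exponent 3j − 1(8−j) = 4j − 8.
Set 4j − 8 = 0: j = 2.
C(8,2) = 28; (-2)^2 = 4; (-3)^6 = 729.
Coefficient = 28 · 4 · 729 = 81648.

81648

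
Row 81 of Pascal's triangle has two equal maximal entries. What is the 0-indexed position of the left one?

40

For odd n = 81, C(81,i) peaks at i = (n−1)/2 and (n+1)/2; the smaller is 40.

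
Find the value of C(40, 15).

40225345056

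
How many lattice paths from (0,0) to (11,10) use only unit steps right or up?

Each path is a sequence of 21 steps with 11 rights: C(21,11) = 352716.

352716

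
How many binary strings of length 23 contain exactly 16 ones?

245157

Choose the 16 positions: C(23,16) = 245157.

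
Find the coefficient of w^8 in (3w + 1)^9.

59049

The general term is C(9,j)·(3w)^j·(1)^(9-j); the w^8 term has j = 8.
C(9,8) = 9.
Coefficient = C(9,8) · 3^8 = 9 · 6561 = 59049.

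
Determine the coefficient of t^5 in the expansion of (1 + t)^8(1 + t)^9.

6188

(1 + t)^8(1 + t)^9 = (1 + t)^17, so the coefficient of t^5 is C(17,5)·1^5 = 6188·1 = 6188.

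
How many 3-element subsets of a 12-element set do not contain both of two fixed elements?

210

All 3-subsets: C(12,3) = 220. Those containing both fixed elements: C(10,1) = 10.
220 − 10 = 210.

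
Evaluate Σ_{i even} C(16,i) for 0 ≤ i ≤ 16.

32768

Half of (1+1)^16 + (1−1)^16 gives the even-index sum: 2^15 = 32768.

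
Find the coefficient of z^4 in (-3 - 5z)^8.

The general term is C(8,j)·(-3)^j·(-5z)^(8-j); the z^4 term has j = 4.
C(8,4) = 70.
Coefficient = C(8,4) · (-3)^4 · (-5)^4 = 70 · 81 · 625 = 3543750.

3543750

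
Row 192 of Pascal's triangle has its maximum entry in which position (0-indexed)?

C(192,m) is maximized at m = 192/2 = 96.

96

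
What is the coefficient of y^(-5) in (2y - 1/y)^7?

General term: C(7,j)·(2y)^j·(-1/y)^(7-j), with y-exponent 1j − 1(7−j) = 2j − 7.
Set 2j − 7 = -5: j = 1.
C(7,1) = 7; 2^1 = 2; (-1)^6 = 1.
Coefficient = 7 · 2 · 1 = 14.

14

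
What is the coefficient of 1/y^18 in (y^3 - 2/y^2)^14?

General term: C(14,j)·(y^3)^j·(-2/y^2)^(14-j), with y-exponent 3j − 2(14−j) = 5j − 28.
Set 5j − 28 = -18: j = 2.
C(14,2) = 91; 1^2 = 1; (-2)^12 = 4096.
Coefficient = 91 · 1 · 4096 = 372736.

372736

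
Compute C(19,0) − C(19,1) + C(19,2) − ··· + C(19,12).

18564

The partial alternating sum Σ_{k=0}^{12} (−1)^k C(19,k) = (−1)^12 C(18,12) = 18564.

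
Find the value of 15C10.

3003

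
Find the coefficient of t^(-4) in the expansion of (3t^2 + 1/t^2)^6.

General term: C(6,j)·(3t^2)^j·(1/t^2)^(6-j), with t-exponent 2j − 2(6−j) = 4j − 12.
Set 4j − 12 = -4: j = 2.
C(6,2) = 15; 3^2 = 9; 1^4 = 1.
Coefficient = 15 · 9 · 1 = 135.

135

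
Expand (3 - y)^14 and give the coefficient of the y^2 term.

48361131

The general term is C(14,j)·(3)^j·(-y)^(14-j); the y^2 term has j = 12.
C(14,12) = 91.
Coefficient = C(14,12) · 3^12 = 91 · 531441 = 48361131.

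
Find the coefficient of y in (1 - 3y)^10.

The general term is C(10,j)·(1)^j·(-3y)^(10-j); the y^1 term has j = 9.
C(10,9) = 10.
Coefficient = C(10,9) · (-3)^1 = 10 · (-3) = -30.

-30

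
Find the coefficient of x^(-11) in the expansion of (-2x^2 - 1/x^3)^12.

General term: C(12,j)·(-2x^2)^j·(-1/x^3)^(12-j), with x-exponent 2j − 3(12−j) = 5j − 36.
Set 5j − 36 = -11: j = 5.
C(12,5) = 792; (-2)^5 = -32; (-1)^7 = -1.
Coefficient = 792 · (-32) · (-1) = 25344.

25344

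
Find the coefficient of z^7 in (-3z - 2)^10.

2099520

The general term is C(10,j)·(-3z)^j·(-2)^(10-j); the z^7 term has j = 7.
C(10,7) = 120.
Coefficient = C(10,7) · (-3)^7 · (-2)^3 = 120 · (-2187) · (-8) = 2099520.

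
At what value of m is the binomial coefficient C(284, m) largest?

C(284,m) is maximized at m = 284/2 = 142.

142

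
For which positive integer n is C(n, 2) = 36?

n(n−1)/2 = 36 ⇒ n(n−1) = 72. Since 9·8 = 72, n = 9.

9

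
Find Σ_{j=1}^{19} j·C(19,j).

Differentiating (1+x)^19 and setting x=1: Σ j·C(19,j) = 19·2^18 = 4980736.

4980736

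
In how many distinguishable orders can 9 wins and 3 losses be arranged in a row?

220

Choose positions for the wins: C(12,9) = 220.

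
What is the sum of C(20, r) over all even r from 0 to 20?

524288

Even-r terms of row 20 sum to 2^19 = 524288.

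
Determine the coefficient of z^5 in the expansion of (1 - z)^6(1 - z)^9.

(1 - z)^6(1 - z)^9 = (1 - z)^15, so the coefficient of z^5 is C(15,5)·(-1)^5 = 3003·-1 = -3003.

-3003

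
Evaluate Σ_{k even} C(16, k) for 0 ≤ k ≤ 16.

Even-k terms of row 16 sum to 2^15 = 32768.

32768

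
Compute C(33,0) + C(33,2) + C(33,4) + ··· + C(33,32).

Even-j terms of row 33 sum to 2^32 = 4294967296.

4294967296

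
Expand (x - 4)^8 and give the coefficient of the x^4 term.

The general term is C(8,j)·(x)^j·(-4)^(8-j); the x^4 term has j = 4.
C(8,4) = 70.
Coefficient = C(8,4) · (-4)^4 = 70 · 256 = 17920.

17920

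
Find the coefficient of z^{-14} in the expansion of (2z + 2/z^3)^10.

General term: C(10,j)·(2z)^j·(2/z^3)^(10-j), with z-exponent 1j − 3(10−j) = 4j − 30.
Set 4j − 30 = -14: j = 4.
C(10,4) = 210; 2^4 = 16; 2^6 = 64.
Coefficient = 210 · 16 · 64 = 215040.

215040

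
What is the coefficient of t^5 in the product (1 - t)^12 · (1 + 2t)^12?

Coefficient of t^5 = Σ_{j} C(12,j)·(-1)^j·C(12,5-j)·2^(5-j) for j from 0 to 5.
= 25344 + (-95040) + 116160 + (-58080) + 11880 + (-792) = -528.

-528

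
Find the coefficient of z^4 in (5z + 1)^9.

The general term is C(9,j)·(5z)^j·(1)^(9-j); the z^4 term has j = 4.
C(9,4) = 126.
Coefficient = C(9,4) · 5^4 = 126 · 625 = 78750.

78750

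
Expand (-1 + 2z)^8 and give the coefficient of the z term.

-16

The general term is C(8,j)·(-1)^j·(2z)^(8-j); the z^1 term has j = 7.
C(8,7) = 8.
Coefficient = C(8,7) · (-1)^7 · 2^1 = 8 · (-1) · 2 = -16.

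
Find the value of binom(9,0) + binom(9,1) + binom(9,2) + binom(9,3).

130

1 + 9 + 36 + 84 = 130.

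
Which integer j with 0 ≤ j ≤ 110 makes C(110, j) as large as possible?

55

C(110,j) is maximized at j = 110/2 = 55.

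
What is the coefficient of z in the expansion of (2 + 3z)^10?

15360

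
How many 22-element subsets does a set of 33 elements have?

C(33,22) = C(33,11) by symmetry.
C(33,11) = (33·32·31·30·29·28·27·26·25·24·23) / 11! = 7725366544896000 / 39916800 = 193536720.

193536720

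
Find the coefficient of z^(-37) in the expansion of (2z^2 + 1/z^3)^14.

28

General term: C(14,j)·(2z^2)^j·(1/z^3)^(14-j), with z-exponent 2j − 3(14−j) = 5j − 42.
Set 5j − 42 = -37: j = 1.
C(14,1) = 14; 2^1 = 2; 1^13 = 1.
Coefficient = 14 · 2 · 1 = 28.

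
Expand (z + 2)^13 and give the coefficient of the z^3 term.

The general term is C(13,j)·(z)^j·(2)^(13-j); the z^3 term has j = 3.
C(13,3) = 286.
Coefficient = C(13,3) · 2^10 = 286 · 1024 = 292864.

292864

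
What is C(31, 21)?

44352165

C(31,21) = C(31,10) by symmetry.
C(31,10) = (31·30·29·28·27·26·25·24·23·22) / 10! = 160945136352000 / 3628800 = 44352165.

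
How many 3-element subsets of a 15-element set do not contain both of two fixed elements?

All 3-subsets: C(15,3) = 455. Those containing both fixed elements: C(13,1) = 13.
455 − 13 = 442.

442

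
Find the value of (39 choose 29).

C(39,29) = C(39,10) by symmetry.
C(39,10) = (39·38·37·36·35·34·33·32·31·30) / 10! = 2306992893004800 / 3628800 = 635745396.

635745396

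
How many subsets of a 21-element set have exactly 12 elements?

Choose the 12 positions: C(21,12) = 293930.

293930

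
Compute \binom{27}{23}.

C(27,23) = C(27,4) by symmetry.
C(27,4) = (27·26·25·24) / 4! = 421200 / 24 = 17550.

17550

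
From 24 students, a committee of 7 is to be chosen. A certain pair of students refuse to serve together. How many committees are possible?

319770

All 7-subsets: C(24,7) = 346104. Those containing both fixed elements: C(22,5) = 26334.
346104 − 26334 = 319770.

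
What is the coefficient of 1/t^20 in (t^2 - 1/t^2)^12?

General term: C(12,j)·(t^2)^j·(-1/t^2)^(12-j), with t-exponent 2j − 2(12−j) = 4j − 24.
Set 4j − 24 = -20: j = 1.
C(12,1) = 12; 1^1 = 1; (-1)^11 = -1.
Coefficient = 12 · 1 · (-1) = -12.

-12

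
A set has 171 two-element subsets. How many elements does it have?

n(n−1)/2 = 171 ⇒ n(n−1) = 342. Since 19·18 = 342, n = 19.

19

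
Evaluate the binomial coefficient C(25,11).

4457400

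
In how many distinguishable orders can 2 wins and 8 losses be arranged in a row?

Choose positions for the wins: C(10,2) = 45.

45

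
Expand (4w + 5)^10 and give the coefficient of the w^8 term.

The general term is C(10,j)·(4w)^j·(5)^(10-j); the w^8 term has j = 8.
C(10,8) = 45.
Coefficient = C(10,8) · 4^8 · 5^2 = 45 · 65536 · 25 = 73728000.

73728000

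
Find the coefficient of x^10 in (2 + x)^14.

16016

The general term is C(14,j)·(2)^j·(x)^(14-j); the x^10 term has j = 4.
C(14,4) = 1001.
Coefficient = C(14,4) · 2^4 = 1001 · 16 = 16016.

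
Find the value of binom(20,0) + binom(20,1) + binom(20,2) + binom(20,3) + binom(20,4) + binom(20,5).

1 + 20 + 190 + 1140 + 4845 + 15504 = 21700.

21700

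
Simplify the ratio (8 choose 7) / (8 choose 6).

2/7

C(n,k+1)/C(n,k) = (n−k)/(k+1) = (8−6)/(6+1) = 2/7.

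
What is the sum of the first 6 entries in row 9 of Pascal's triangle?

382

1 + 9 + 36 + 84 + 126 + 126 = 382.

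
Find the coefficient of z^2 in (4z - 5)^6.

The general term is C(6,j)·(4z)^j·(-5)^(6-j); the z^2 term has j = 2.
C(6,2) = 15.
Coefficient = C(6,2) · 4^2 · (-5)^4 = 15 · 16 · 625 = 150000.

150000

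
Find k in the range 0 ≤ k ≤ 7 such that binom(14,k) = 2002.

C(14,k) increases on 0 ≤ k ≤ 7. C(14,4) = 1001 and C(14,5) = 2002, so k = 5.

5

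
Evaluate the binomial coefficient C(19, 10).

92378

C(19,10) = C(19,9) by symmetry.
C(19,9) = (19·18·17·16·15·14·13·12·11) / 9! = 33522128640 / 362880 = 92378.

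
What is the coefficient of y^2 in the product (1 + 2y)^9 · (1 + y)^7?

291

Coefficient of y^2 = Σ_{j} C(9,j)·2^j·C(7,2-j)·1^(2-j) for j from 0 to 2.
= 21 + 126 + 144 = 291.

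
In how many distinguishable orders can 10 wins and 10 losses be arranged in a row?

184756

Choose positions for the wins: C(20,10) = 184756.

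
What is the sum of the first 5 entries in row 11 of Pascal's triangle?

1 + 11 + 55 + 165 + 330 = 562.

562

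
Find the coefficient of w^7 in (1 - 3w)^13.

The general term is C(13,j)·(1)^j·(-3w)^(13-j); the w^7 term has j = 6.
C(13,6) = 1716.
Coefficient = C(13,6) · (-3)^7 = 1716 · (-2187) = -3752892.

-3752892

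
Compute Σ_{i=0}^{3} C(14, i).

470

1 + 14 + 91 + 364 = 470.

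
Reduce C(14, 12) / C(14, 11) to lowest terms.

C(n,k+1)/C(n,k) = (n−k)/(k+1) = (14−11)/(11+1) = 3/12 = 1/4.

1/4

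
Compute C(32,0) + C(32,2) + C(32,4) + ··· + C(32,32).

2147483648

Half of (1+1)^32 + (1−1)^32 gives the even-index sum: 2^31 = 2147483648.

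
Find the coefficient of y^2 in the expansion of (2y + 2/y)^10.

General term: C(10,j)·(2y)^j·(2/y)^(10-j), with y-exponent 1j − 1(10−j) = 2j − 10.
Set 2j − 10 = 2: j = 6.
C(10,6) = 210; 2^6 = 64; 2^4 = 16.
Coefficient = 210 · 64 · 16 = 215040.

215040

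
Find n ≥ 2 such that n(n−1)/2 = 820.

n(n−1)/2 = 820 ⇒ n(n−1) = 1640. Since 41·40 = 1640, n = 41.

41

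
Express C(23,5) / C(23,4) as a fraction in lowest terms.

19/5

C(n,k+1)/C(n,k) = (n−k)/(k+1) = (23−4)/(4+1) = 19/5.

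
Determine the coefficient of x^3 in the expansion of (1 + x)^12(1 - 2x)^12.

Coefficient of x^3 = Σ_{j} C(12,j)·1^j·C(12,3-j)·(-2)^(3-j) for j from 0 to 3.
= (-1760) + 3168 + (-1584) + 220 = 44.

44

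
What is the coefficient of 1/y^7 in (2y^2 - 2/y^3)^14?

-56229888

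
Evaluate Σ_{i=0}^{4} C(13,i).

1093

1 + 13 + 78 + 286 + 715 = 1093.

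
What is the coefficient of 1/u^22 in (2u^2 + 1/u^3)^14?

General term: C(14,j)·(2u^2)^j·(1/u^3)^(14-j), with u-exponent 2j − 3(14−j) = 5j − 42.
Set 5j − 42 = -22: j = 4.
C(14,4) = 1001; 2^4 = 16; 1^10 = 1.
Coefficient = 1001 · 16 · 1 = 16016.

16016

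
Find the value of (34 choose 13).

927983760

C(34,13) = (34·33·32·31·30·29·28·27·26·25·24·23·22) / 13! = 5778574175582208000 / 6227020800 = 927983760.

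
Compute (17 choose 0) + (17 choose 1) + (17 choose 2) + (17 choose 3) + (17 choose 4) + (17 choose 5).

9402

1 + 17 + 136 + 680 + 2380 + 6188 = 9402.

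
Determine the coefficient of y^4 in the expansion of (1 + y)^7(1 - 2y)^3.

Coefficient of y^4 = Σ_{j} C(7,j)·1^j·C(3,4-j)·(-2)^(4-j) for j from 1 to 4.
= (-56) + 252 + (-210) + 35 = 21.

21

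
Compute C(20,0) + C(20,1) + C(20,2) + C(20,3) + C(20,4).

6196

1 + 20 + 190 + 1140 + 4845 = 6196.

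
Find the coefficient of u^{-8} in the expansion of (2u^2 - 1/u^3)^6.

60

General term: C(6,j)·(2u^2)^j·(-1/u^3)^(6-j), with u-exponent 2j − 3(6−j) = 5j − 18.
Set 5j − 18 = -8: j = 2.
C(6,2) = 15; 2^2 = 4; (-1)^4 = 1.
Coefficient = 15 · 4 · 1 = 60.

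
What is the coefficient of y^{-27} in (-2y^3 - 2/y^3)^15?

General term: C(15,j)·(-2y^3)^j·(-2/y^3)^(15-j), with y-exponent 3j − 3(15−j) = 6j − 45.
Set 6j − 45 = -27: j = 3.
C(15,3) = 455; (-2)^3 = -8; (-2)^12 = 4096.
Coefficient = 455 · (-8) · 4096 = -14909440.

-14909440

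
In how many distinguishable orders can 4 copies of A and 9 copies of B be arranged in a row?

715

Choose positions for the A's: C(13,4) = 715.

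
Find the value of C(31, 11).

C(31,11) = (31·30·29·28·27·26·25·24·23·22·21) / 11! = 3379847863392000 / 39916800 = 84672315.

84672315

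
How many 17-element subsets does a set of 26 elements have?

C(26,17) = C(26,9) by symmetry.
C(26,9) = (26·25·24·23·22·21·20·19·18) / 9! = 1133836704000 / 362880 = 3124550.

3124550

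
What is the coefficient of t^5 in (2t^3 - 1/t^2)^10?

-8064

General term: C(10,j)·(2t^3)^j·(-1/t^2)^(10-j), with t-exponent 3j − 2(10−j) = 5j − 20.
Set 5j − 20 = 5: j = 5.
C(10,5) = 252; 2^5 = 32; (-1)^5 = -1.
Coefficient = 252 · 32 · (-1) = -8064.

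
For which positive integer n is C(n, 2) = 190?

n(n−1)/2 = 190 ⇒ n(n−1) = 380. Since 20·19 = 380, n = 20.

20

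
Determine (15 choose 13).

105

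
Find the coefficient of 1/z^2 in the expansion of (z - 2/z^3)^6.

60

General term: C(6,j)·(z)^j·(-2/z^3)^(6-j), with z-exponent 1j − 3(6−j) = 4j − 18.
Set 4j − 18 = -2: j = 4.
C(6,4) = 15; 1^4 = 1; (-2)^2 = 4.
Coefficient = 15 · 1 · 4 = 60.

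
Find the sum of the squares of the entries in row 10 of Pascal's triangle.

184756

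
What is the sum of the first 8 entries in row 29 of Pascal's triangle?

2182396

1 + 29 + 406 + 3654 + 23751 + 118755 + 475020 + 1560780 = 2182396.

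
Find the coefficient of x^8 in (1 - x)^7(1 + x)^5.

-5

Coefficient of x^8 = Σ_{j} C(7,j)·(-1)^j·C(5,8-j)·1^(8-j) for j from 3 to 7.
= (-35) + 175 + (-210) + 70 + (-5) = -5.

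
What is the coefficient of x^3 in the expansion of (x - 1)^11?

165

The general term is C(11,j)·(x)^j·(-1)^(11-j); the x^3 term has j = 3.
C(11,3) = 165.
Coefficient = C(11,3) = 165.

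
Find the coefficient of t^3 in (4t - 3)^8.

-870912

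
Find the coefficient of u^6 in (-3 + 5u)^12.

The general term is C(12,j)·(-3)^j·(5u)^(12-j); the u^6 term has j = 6.
C(12,6) = 924.
Coefficient = C(12,6) · (-3)^6 · 5^6 = 924 · 729 · 15625 = 10524937500.

10524937500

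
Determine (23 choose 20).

C(23,20) = C(23,3) by symmetry.
C(23,3) = (23·22·21) / 3! = 10626 / 6 = 1771.

1771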